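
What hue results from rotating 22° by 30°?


New hue = (H + rotation) mod 360
New hue = (22 + 30) mod 360
= 52 mod 360
= 52°


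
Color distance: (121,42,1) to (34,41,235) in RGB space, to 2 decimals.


d = √[(R₁-R₂)² + (G₁-G₂)² + (B₁-B₂)²]
d = √[(121-34)² + (42-41)² + (1-235)²]
d = √[7569 + 1 + 54756]
d = √62326
d ≈ 249.65


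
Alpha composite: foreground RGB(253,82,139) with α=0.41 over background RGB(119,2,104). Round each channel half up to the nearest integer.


C = α×F + (1-α)×B, with 1-α = 0.59
R: 0.41×253 + 0.59×119 = 103.73 + 70.21 = 173.94 → 174
G: 0.41×82 + 0.59×2 = 33.62 + 1.18 = 34.80 → 35
B: 0.41×139 + 0.59×104 = 56.99 + 61.36 = 118.35 → 118
= RGB(174, 35, 118)


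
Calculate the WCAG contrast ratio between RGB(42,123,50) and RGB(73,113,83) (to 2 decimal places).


Linearize each sRGB channel c=v/255: c/12.92 if c ≤ 0.04045 else ((c+0.055)/1.055)^2.4
L = 0.2126×R_lin + 0.7152×G_lin + 0.0722×B_lin
Color 1 (42,123,50):
  R=42: 42/255≈0.1647 > 0.04045 → ((0.1647+0.055)/1.055)^2.4 ≈ 0.02315
  G=123: 123/255≈0.4824 > 0.04045 → ((0.4824+0.055)/1.055)^2.4 ≈ 0.19807
  B=50: 50/255≈0.1961 > 0.04045 → ((0.1961+0.055)/1.055)^2.4 ≈ 0.03190
  L1 = 0.2126×0.02315 + 0.7152×0.19807 + 0.0722×0.03190 ≈ 0.14888
Color 2 (73,113,83):
  R=73: 73/255≈0.2863 > 0.04045 → ((0.2863+0.055)/1.055)^2.4 ≈ 0.06663
  G=113: 113/255≈0.4431 > 0.04045 → ((0.4431+0.055)/1.055)^2.4 ≈ 0.16513
  B=83: 83/255≈0.3255 > 0.04045 → ((0.3255+0.055)/1.055)^2.4 ≈ 0.08650
  L2 = 0.2126×0.06663 + 0.7152×0.16513 + 0.0722×0.08650 ≈ 0.13851
Lighter = 0.14888, Darker = 0.13851
Ratio = (L_lighter + 0.05) / (L_darker + 0.05)
Ratio = (0.14888 + 0.05) / (0.13851 + 0.05) = 0.19888 / 0.18851 ≈ 1.0550
Ratio ≈ 1.06:1


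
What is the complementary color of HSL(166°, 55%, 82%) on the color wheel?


Complement = opposite side of color wheel = hue + 180°
H' = (166 + 180) mod 360 = 346°
S and L unchanged.
= HSL(346°, 55%, 82%)


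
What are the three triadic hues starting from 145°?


Triadic: equally spaced at 120° intervals
H1 = 145°
H2 = (145 + 120) mod 360 = 265°
H3 = (145 + 240) mod 360 = 25°
Triadic = 145°, 265°, 25°


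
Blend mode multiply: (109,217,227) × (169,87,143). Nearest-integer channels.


Multiply: C = A×B/255, rounded to nearest integer
R: 109×169/255 = 18421/255 ≈ 72.239 → 72
G: 217×87/255 = 18879/255 ≈ 74.035 → 74
B: 227×143/255 = 32461/255 ≈ 127.298 → 127
= RGB(72, 74, 127)


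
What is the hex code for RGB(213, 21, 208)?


R = 213 → D5 (hex)
G = 21 → 15 (hex)
B = 208 → D0 (hex)
Hex = #D515D0


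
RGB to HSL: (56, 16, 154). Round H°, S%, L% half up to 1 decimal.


Normalize: R'=56/255≈0.2196, G'=16/255≈0.0627, B'=154/255≈0.6039
Max=154/255, Min=16/255, Δ=Max-Min=138/255
L = (Max+Min)/2 = (154+16)/510 = 170/510 = 0.33333… → L = 33.3%
L ≤ 0.5 → S = Δ/(Max+Min) = 138/(154+16) = 138/170 = 0.81176… → S = 81.2%
(the 1/255 factors cancel in S and H, so raw channel differences can be used)
Max is B' → H = 60 × ((R-G)/Δ + 4) = 60 × ((56-16)/138 + 4)
  40/138 + 4 = 0.2898… + 4 = 4.2898…
  H = 60 × 4.2898… = 257.391…° → H = 257.4°
= HSL(257.4°, 81.2%, 33.3%)


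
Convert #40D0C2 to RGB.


40 → 64 (R)
D0 → 208 (G)
C2 → 194 (B)
= RGB(64, 208, 194)


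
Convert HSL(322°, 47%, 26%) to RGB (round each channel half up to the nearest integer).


H=322°, S=0.47, L=0.26
C = (1-|2L-1|)×S = (1-|-0.48|)×0.47 = 0.2444
H' = H/60 = 322/60 ≈ 5.3667; X = C×(1-|H' mod 2 - 1|) ≈ 0.1548
m = L - C/2 = 0.26 - 0.1222 = 0.1378
Sector ⌊H'⌋ = 5 → (R',G',B') = (0.2444, 0.0, ≈0.1548)
RGB = ((R'+m)×255, (G'+m)×255, (B'+m)×255) = (97.461, 35.139, 74.6096)
Round half up → RGB(97, 35, 75)


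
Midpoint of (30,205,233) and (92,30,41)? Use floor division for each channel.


Midpoint: each channel = ⌊(C₁+C₂)/2⌋
R: ⌊(30+92)/2⌋ = 61
G: ⌊(205+30)/2⌋ = 117
B: ⌊(233+41)/2⌋ = 137
= RGB(61, 117, 137)


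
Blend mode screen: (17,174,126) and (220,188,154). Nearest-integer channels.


Screen: C = 255 - (255-A)×(255-B)/255, rounded to nearest integer
R: 255 - (255-17)×(255-220)/255 = 255 - 8330/255 ≈ 255 - 32.667 = 222.333 → 222
G: 255 - (255-174)×(255-188)/255 = 255 - 5427/255 ≈ 255 - 21.282 = 233.718 → 234
B: 255 - (255-126)×(255-154)/255 = 255 - 13029/255 ≈ 255 - 51.094 = 203.906 → 204
= RGB(222, 234, 204)


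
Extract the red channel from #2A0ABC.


Color: #2A0ABC
R = 2A = 42
G = 0A = 10
B = BC = 188
Red = 42


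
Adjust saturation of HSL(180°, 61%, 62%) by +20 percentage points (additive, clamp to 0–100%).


Original S = 61%
Adjustment = +20 percentage points
New S = 61 + (20) = 81
Clamp to [0, 100] → 81
= HSL(180°, 81%, 62%)


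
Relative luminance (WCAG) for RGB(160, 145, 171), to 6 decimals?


Linearize each channel (sRGB transfer function): c = v/255; c_lin = c/12.92 if c ≤ 0.04045, else ((c+0.055)/1.055)^2.4
  R: 160/255 ≈ 0.627451 > 0.04045 → ((0.627451+0.055)/1.055)^2.4 ≈ 0.351533
  G: 145/255 ≈ 0.568627 > 0.04045 → ((0.568627+0.055)/1.055)^2.4 ≈ 0.283149
  B: 171/255 ≈ 0.670588 > 0.04045 → ((0.670588+0.055)/1.055)^2.4 ≈ 0.407240
R_lin = 0.351533, G_lin = 0.283149, B_lin = 0.407240
L = 0.2126×R + 0.7152×G + 0.0722×B
L = 0.2126×0.351533 + 0.7152×0.283149 + 0.0722×0.407240
L ≈ 0.306647


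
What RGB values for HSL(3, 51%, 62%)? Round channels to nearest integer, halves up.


H=3°, S=0.51, L=0.62
C = (1-|2L-1|)×S = (1-|0.24|)×0.51 = 0.3876
H' = H/60 = 3/60 ≈ 0.0500; X = C×(1-|H' mod 2 - 1|) = 0.01938
m = L - C/2 = 0.62 - 0.1938 = 0.4262
Sector ⌊H'⌋ = 0 → (R',G',B') = (0.3876, 0.01938, 0.0)
RGB = ((R'+m)×255, (G'+m)×255, (B'+m)×255) = (207.519, 113.6229, 108.681)
Round half up → RGB(208, 114, 109)


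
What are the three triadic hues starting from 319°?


Triadic: equally spaced at 120° intervals
H1 = 319°
H2 = (319 + 120) mod 360 = 79°
H3 = (319 + 240) mod 360 = 199°
Triadic = 319°, 79°, 199°


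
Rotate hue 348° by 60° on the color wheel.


New hue = (H + rotation) mod 360
New hue = (348 + 60) mod 360
= 408 mod 360
= 48°


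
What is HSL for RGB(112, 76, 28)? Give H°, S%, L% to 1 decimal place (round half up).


Normalize: R'=112/255≈0.4392, G'=76/255≈0.2980, B'=28/255≈0.1098
Max=112/255, Min=28/255, Δ=Max-Min=84/255
L = (Max+Min)/2 = (112+28)/510 = 140/510 = 0.27450… → L = 27.5%
L ≤ 0.5 → S = Δ/(Max+Min) = 84/(112+28) = 84/140 = 0.6 → S = 60.0%
(the 1/255 factors cancel in S and H, so raw channel differences can be used)
Max is R' → H = 60 × (((G-B)/Δ) mod 6) = 60 × (((76-28)/84) mod 6)
  48/84 = 0.5714…
  H = 60 × 0.5714… = 34.285…° → H = 34.3°
= HSL(34.3°, 60.0%, 27.5%)


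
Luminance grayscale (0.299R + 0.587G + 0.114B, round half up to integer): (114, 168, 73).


Gray = 0.299×R + 0.587×G + 0.114×B
Gray = 0.299×114 + 0.587×168 + 0.114×73
Gray = 34.086 + 98.616 + 8.322
Gray = 141.024 → round half up → 141
Gray = 141


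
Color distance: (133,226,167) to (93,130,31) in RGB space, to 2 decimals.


d = √[(R₁-R₂)² + (G₁-G₂)² + (B₁-B₂)²]
d = √[(133-93)² + (226-130)² + (167-31)²]
d = √[1600 + 9216 + 18496]
d = √29312
d ≈ 171.21


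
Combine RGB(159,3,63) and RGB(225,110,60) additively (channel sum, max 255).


Additive: each channel = min(255, C₁+C₂)
R: 159+225 = 384 → 255
G: 3+110 = 113 → 113
B: 63+60 = 123 → 123
= RGB(255, 113, 123)


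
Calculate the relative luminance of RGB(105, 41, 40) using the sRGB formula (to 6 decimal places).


Linearize each channel (sRGB transfer function): c = v/255; c_lin = c/12.92 if c ≤ 0.04045, else ((c+0.055)/1.055)^2.4
  R: 105/255 ≈ 0.411765 > 0.04045 → ((0.411765+0.055)/1.055)^2.4 ≈ 0.141263
  G: 41/255 ≈ 0.160784 > 0.04045 → ((0.160784+0.055)/1.055)^2.4 ≈ 0.022174
  B: 40/255 ≈ 0.156863 > 0.04045 → ((0.156863+0.055)/1.055)^2.4 ≈ 0.021219
R_lin = 0.141263, G_lin = 0.022174, B_lin = 0.021219
L = 0.2126×R + 0.7152×G + 0.0722×B
L = 0.2126×0.141263 + 0.7152×0.022174 + 0.0722×0.021219
L ≈ 0.047423


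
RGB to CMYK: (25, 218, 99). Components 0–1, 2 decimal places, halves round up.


R'=25/255≈0.0980, G'=218/255≈0.8549, B'=99/255≈0.3882
K = 1 - max(R',G',B') = 1 - 218/255 = 37/255 = 0.14509… → 0.15
(1-R'-K)/(1-K) simplifies to (max-R)/max with max = 218:
C = (218-25)/218 = 193/218 = 0.88532… → 0.89
M = (218-218)/218 = 0/218 = 0 → 0.00
Y = (218-99)/218 = 119/218 = 0.54587… → 0.55
= CMYK(0.89, 0.00, 0.55, 0.15)


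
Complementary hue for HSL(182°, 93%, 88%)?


Complement = opposite side of color wheel = hue + 180°
H' = (182 + 180) mod 360 = 2°
S and L unchanged.
= HSL(2°, 93%, 88%)


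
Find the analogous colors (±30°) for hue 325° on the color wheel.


Base hue: 325°
Left analog: (325 - 30) mod 360 = 295°
Right analog: (325 + 30) mod 360 = 355°
Analogous hues = 295° and 355°


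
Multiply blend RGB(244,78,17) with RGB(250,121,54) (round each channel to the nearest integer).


Multiply: C = A×B/255, rounded to nearest integer
R: 244×250/255 = 61000/255 ≈ 239.216 → 239
G: 78×121/255 = 9438/255 ≈ 37.012 → 37
B: 17×54/255 = 918/255 ≈ 3.600 → 4
= RGB(239, 37, 4)


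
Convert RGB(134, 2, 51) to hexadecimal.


R = 134 → 86 (hex)
G = 2 → 02 (hex)
B = 51 → 33 (hex)
Hex = #860233


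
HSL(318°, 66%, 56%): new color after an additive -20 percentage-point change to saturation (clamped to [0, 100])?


Original S = 66%
Adjustment = -20 percentage points
New S = 66 + (-20) = 46
Clamp to [0, 100] → 46
= HSL(318°, 46%, 56%)


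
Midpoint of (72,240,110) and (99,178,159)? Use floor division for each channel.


Midpoint: each channel = ⌊(C₁+C₂)/2⌋
R: ⌊(72+99)/2⌋ = 85
G: ⌊(240+178)/2⌋ = 209
B: ⌊(110+159)/2⌋ = 134
= RGB(85, 209, 134)


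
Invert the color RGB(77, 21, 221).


Invert: (255-R, 255-G, 255-B)
R: 255-77 = 178
G: 255-21 = 234
B: 255-221 = 34
= RGB(178, 234, 34)


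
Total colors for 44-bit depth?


Colors = 2^bits = 2^44
= 17,592,186,044,416 colors


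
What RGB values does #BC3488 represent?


BC → 188 (R)
34 → 52 (G)
88 → 136 (B)
= RGB(188, 52, 136)


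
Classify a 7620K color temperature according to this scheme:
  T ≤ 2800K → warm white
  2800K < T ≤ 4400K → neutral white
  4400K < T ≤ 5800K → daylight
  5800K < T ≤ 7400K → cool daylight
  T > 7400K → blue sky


Temperature: 7620K
7620K > 7400K → blue sky
Classification: blue sky


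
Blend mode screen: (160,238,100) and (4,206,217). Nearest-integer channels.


Screen: C = 255 - (255-A)×(255-B)/255, rounded to nearest integer
R: 255 - (255-160)×(255-4)/255 = 255 - 23845/255 ≈ 255 - 93.510 = 161.490 → 161
G: 255 - (255-238)×(255-206)/255 = 255 - 833/255 ≈ 255 - 3.267 = 251.733 → 252
B: 255 - (255-100)×(255-217)/255 = 255 - 5890/255 ≈ 255 - 23.098 = 231.902 → 232
= RGB(161, 252, 232)


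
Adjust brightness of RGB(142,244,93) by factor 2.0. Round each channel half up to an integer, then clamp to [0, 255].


Multiply each channel by 2.0, round half up, clamp to [0, 255]
R: 142×2.0 = 284 → clamp → 255
G: 244×2.0 = 488 → clamp → 255
B: 93×2.0 = 186
= RGB(255, 255, 186)


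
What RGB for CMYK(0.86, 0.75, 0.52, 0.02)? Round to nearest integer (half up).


R = 255 × (1-C) × (1-K) = 255 × 0.14 × 0.98 = 34.986 → 35
G = 255 × (1-M) × (1-K) = 255 × 0.25 × 0.98 = 62.475 → 62
B = 255 × (1-Y) × (1-K) = 255 × 0.48 × 0.98 = 119.952 → 120
= RGB(35, 62, 120)


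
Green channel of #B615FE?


Color: #B615FE
R = B6 = 182
G = 15 = 21
B = FE = 254
Green = 21


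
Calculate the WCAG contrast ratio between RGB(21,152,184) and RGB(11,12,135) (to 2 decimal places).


Linearize each sRGB channel c=v/255: c/12.92 if c ≤ 0.04045 else ((c+0.055)/1.055)^2.4
L = 0.2126×R_lin + 0.7152×G_lin + 0.0722×B_lin
Color 1 (21,152,184):
  R=21: 21/255≈0.0824 > 0.04045 → ((0.0824+0.055)/1.055)^2.4 ≈ 0.00750
  G=152: 152/255≈0.5961 > 0.04045 → ((0.5961+0.055)/1.055)^2.4 ≈ 0.31399
  B=184: 184/255≈0.7216 > 0.04045 → ((0.7216+0.055)/1.055)^2.4 ≈ 0.47932
  L1 = 0.2126×0.00750 + 0.7152×0.31399 + 0.0722×0.47932 ≈ 0.26077
Color 2 (11,12,135):
  R=11: 11/255≈0.0431 > 0.04045 → ((0.0431+0.055)/1.055)^2.4 ≈ 0.00335
  G=12: 12/255≈0.0471 > 0.04045 → ((0.0471+0.055)/1.055)^2.4 ≈ 0.00368
  B=135: 135/255≈0.5294 > 0.04045 → ((0.5294+0.055)/1.055)^2.4 ≈ 0.24228
  L2 = 0.2126×0.00335 + 0.7152×0.00368 + 0.0722×0.24228 ≈ 0.02083
Lighter = 0.26077, Darker = 0.02083
Ratio = (L_lighter + 0.05) / (L_darker + 0.05)
Ratio = (0.26077 + 0.05) / (0.02083 + 0.05) = 0.31077 / 0.07083 ≈ 4.3873
Ratio ≈ 4.39:1


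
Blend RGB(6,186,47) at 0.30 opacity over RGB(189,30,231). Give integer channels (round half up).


C = α×F + (1-α)×B, with 1-α = 0.70
R: 0.30×6 + 0.70×189 = 1.80 + 132.30 = 134.10 → 134
G: 0.30×186 + 0.70×30 = 55.80 + 21.00 = 76.80 → 77
B: 0.30×47 + 0.70×231 = 14.10 + 161.70 = 175.80 → 176
= RGB(134, 77, 176)


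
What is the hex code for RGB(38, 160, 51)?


R = 38 → 26 (hex)
G = 160 → A0 (hex)
B = 51 → 33 (hex)
Hex = #26A033


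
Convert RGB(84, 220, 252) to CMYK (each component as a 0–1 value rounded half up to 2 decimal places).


R'=84/255≈0.3294, G'=220/255≈0.8627, B'=252/255≈0.9882
K = 1 - max(R',G',B') = 1 - 252/255 = 3/255 = 0.01176… → 0.01
(1-R'-K)/(1-K) simplifies to (max-R)/max with max = 252:
C = (252-84)/252 = 168/252 = 0.66666… → 0.67
M = (252-220)/252 = 32/252 = 0.12698… → 0.13
Y = (252-252)/252 = 0/252 = 0 → 0.00
= CMYK(0.67, 0.13, 0.00, 0.01)


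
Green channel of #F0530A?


Color: #F0530A
R = F0 = 240
G = 53 = 83
B = 0A = 10
Green = 83


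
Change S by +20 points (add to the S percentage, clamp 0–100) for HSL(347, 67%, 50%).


Original S = 67%
Adjustment = +20 percentage points
New S = 67 + (20) = 87
Clamp to [0, 100] → 87
= HSL(347°, 87%, 50%)


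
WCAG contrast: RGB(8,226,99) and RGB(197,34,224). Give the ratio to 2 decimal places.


Linearize each sRGB channel c=v/255: c/12.92 if c ≤ 0.04045 else ((c+0.055)/1.055)^2.4
L = 0.2126×R_lin + 0.7152×G_lin + 0.0722×B_lin
Color 1 (8,226,99):
  R=8: 8/255≈0.0314 ≤ 0.04045 → 0.0314/12.92 ≈ 0.00243
  G=226: 226/255≈0.8863 > 0.04045 → ((0.8863+0.055)/1.055)^2.4 ≈ 0.76052
  B=99: 99/255≈0.3882 > 0.04045 → ((0.3882+0.055)/1.055)^2.4 ≈ 0.12477
  L1 = 0.2126×0.00243 + 0.7152×0.76052 + 0.0722×0.12477 ≈ 0.55345
Color 2 (197,34,224):
  R=197: 197/255≈0.7725 > 0.04045 → ((0.7725+0.055)/1.055)^2.4 ≈ 0.55834
  G=34: 34/255≈0.1333 > 0.04045 → ((0.1333+0.055)/1.055)^2.4 ≈ 0.01600
  B=224: 224/255≈0.8784 > 0.04045 → ((0.8784+0.055)/1.055)^2.4 ≈ 0.74540
  L2 = 0.2126×0.55834 + 0.7152×0.01600 + 0.0722×0.74540 ≈ 0.18396
Lighter = 0.55345, Darker = 0.18396
Ratio = (L_lighter + 0.05) / (L_darker + 0.05)
Ratio = (0.55345 + 0.05) / (0.18396 + 0.05) = 0.60345 / 0.23396 ≈ 2.5793
Ratio ≈ 2.58:1


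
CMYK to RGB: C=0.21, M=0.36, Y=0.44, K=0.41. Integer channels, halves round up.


R = 255 × (1-C) × (1-K) = 255 × 0.79 × 0.59 = 118.8555 → 119
G = 255 × (1-M) × (1-K) = 255 × 0.64 × 0.59 = 96.288 → 96
B = 255 × (1-Y) × (1-K) = 255 × 0.56 × 0.59 = 84.252 → 84
= RGB(119, 96, 84)


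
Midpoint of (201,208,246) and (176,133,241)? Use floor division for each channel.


Midpoint: each channel = ⌊(C₁+C₂)/2⌋
R: ⌊(201+176)/2⌋ = 188
G: ⌊(208+133)/2⌋ = 170
B: ⌊(246+241)/2⌋ = 243
= RGB(188, 170, 243)


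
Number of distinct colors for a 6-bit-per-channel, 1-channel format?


Total bits = 6 bits/channel × 1 channels = 6 bits
Distinct colors = 2^6
= 64 colors


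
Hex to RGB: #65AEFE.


65 → 101 (R)
AE → 174 (G)
FE → 254 (B)
= RGB(101, 174, 254)


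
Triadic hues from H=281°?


Triadic: equally spaced at 120° intervals
H1 = 281°
H2 = (281 + 120) mod 360 = 41°
H3 = (281 + 240) mod 360 = 161°
Triadic = 281°, 41°, 161°


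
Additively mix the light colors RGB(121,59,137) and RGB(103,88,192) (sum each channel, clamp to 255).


Additive: each channel = min(255, C₁+C₂)
R: 121+103 = 224 → 224
G: 59+88 = 147 → 147
B: 137+192 = 329 → 255
= RGB(224, 147, 255)


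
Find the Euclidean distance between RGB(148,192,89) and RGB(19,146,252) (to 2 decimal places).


d = √[(R₁-R₂)² + (G₁-G₂)² + (B₁-B₂)²]
d = √[(148-19)² + (192-146)² + (89-252)²]
d = √[16641 + 2116 + 26569]
d = √45326
d ≈ 212.90


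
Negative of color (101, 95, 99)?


Invert: (255-R, 255-G, 255-B)
R: 255-101 = 154
G: 255-95 = 160
B: 255-99 = 156
= RGB(154, 160, 156)


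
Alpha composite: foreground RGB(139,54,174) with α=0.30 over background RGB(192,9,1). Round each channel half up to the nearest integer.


C = α×F + (1-α)×B, with 1-α = 0.70
R: 0.30×139 + 0.70×192 = 41.70 + 134.40 = 176.10 → 176
G: 0.30×54 + 0.70×9 = 16.20 + 6.30 = 22.50 → 23
B: 0.30×174 + 0.70×1 = 52.20 + 0.70 = 52.90 → 53
= RGB(176, 23, 53)


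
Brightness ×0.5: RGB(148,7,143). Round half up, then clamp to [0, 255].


Multiply each channel by 0.5, round half up, clamp to [0, 255]
R: 148×0.5 = 74
G: 7×0.5 = 3.5 → round → 4
B: 143×0.5 = 71.5 → round → 72
= RGB(74, 4, 72)


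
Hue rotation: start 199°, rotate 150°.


New hue = (H + rotation) mod 360
New hue = (199 + 150) mod 360
= 349 mod 360
= 349°


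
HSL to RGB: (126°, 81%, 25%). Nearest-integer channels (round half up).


H=126°, S=0.81, L=0.25
C = (1-|2L-1|)×S = (1-|-0.50|)×0.81 = 0.405
H' = H/60 = 126/60 ≈ 2.1000; X = C×(1-|H' mod 2 - 1|) = 0.0405
m = L - C/2 = 0.25 - 0.2025 = 0.0475
Sector ⌊H'⌋ = 2 → (R',G',B') = (0.0, 0.405, 0.0405)
RGB = ((R'+m)×255, (G'+m)×255, (B'+m)×255) = (12.1125, 115.3875, 22.44)
Round half up → RGB(12, 115, 22)


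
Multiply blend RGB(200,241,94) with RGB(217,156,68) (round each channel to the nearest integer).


Multiply: C = A×B/255, rounded to nearest integer
R: 200×217/255 = 43400/255 ≈ 170.196 → 170
G: 241×156/255 = 37596/255 ≈ 147.435 → 147
B: 94×68/255 = 6392/255 ≈ 25.067 → 25
= RGB(170, 147, 25)


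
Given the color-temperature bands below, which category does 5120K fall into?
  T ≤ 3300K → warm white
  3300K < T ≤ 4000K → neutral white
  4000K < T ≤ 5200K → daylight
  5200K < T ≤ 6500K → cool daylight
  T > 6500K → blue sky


Temperature: 5120K
4000K < 5120K ≤ 5200K → daylight
Classification: daylight


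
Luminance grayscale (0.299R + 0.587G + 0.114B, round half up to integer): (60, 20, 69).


Gray = 0.299×R + 0.587×G + 0.114×B
Gray = 0.299×60 + 0.587×20 + 0.114×69
Gray = 17.940 + 11.740 + 7.866
Gray = 37.546 → round half up → 38
Gray = 38


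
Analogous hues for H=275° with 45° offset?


Base hue: 275°
Left analog: (275 - 45) mod 360 = 230°
Right analog: (275 + 45) mod 360 = 320°
Analogous hues = 230° and 320°


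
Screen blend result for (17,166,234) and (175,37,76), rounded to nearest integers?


Screen: C = 255 - (255-A)×(255-B)/255, rounded to nearest integer
R: 255 - (255-17)×(255-175)/255 = 255 - 19040/255 ≈ 255 - 74.667 = 180.333 → 180
G: 255 - (255-166)×(255-37)/255 = 255 - 19402/255 ≈ 255 - 76.086 = 178.914 → 179
B: 255 - (255-234)×(255-76)/255 = 255 - 3759/255 ≈ 255 - 14.741 = 240.259 → 240
= RGB(180, 179, 240)


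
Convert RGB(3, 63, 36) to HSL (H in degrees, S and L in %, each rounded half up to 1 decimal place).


Normalize: R'=3/255≈0.0118, G'=63/255≈0.2471, B'=36/255≈0.1412
Max=63/255, Min=3/255, Δ=Max-Min=60/255
L = (Max+Min)/2 = (63+3)/510 = 66/510 = 0.12941… → L = 12.9%
L ≤ 0.5 → S = Δ/(Max+Min) = 60/(63+3) = 60/66 = 0.90909… → S = 90.9%
(the 1/255 factors cancel in S and H, so raw channel differences can be used)
Max is G' → H = 60 × ((B-R)/Δ + 2) = 60 × ((36-3)/60 + 2)
  33/60 + 2 = 0.55 + 2 = 2.55
  H = 60 × 2.55 = 153° → H = 153.0°
= HSL(153.0°, 90.9%, 12.9%)


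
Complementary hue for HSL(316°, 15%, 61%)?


Complement = opposite side of color wheel = hue + 180°
H' = (316 + 180) mod 360 = 136°
S and L unchanged.
= HSL(136°, 15%, 61%)


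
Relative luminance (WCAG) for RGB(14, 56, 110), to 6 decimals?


Linearize each channel (sRGB transfer function): c = v/255; c_lin = c/12.92 if c ≤ 0.04045, else ((c+0.055)/1.055)^2.4
  R: 14/255 ≈ 0.054902 > 0.04045 → ((0.054902+0.055)/1.055)^2.4 ≈ 0.004391
  G: 56/255 ≈ 0.219608 > 0.04045 → ((0.219608+0.055)/1.055)^2.4 ≈ 0.039546
  B: 110/255 ≈ 0.431373 > 0.04045 → ((0.431373+0.055)/1.055)^2.4 ≈ 0.155926
R_lin = 0.004391, G_lin = 0.039546, B_lin = 0.155926
L = 0.2126×R + 0.7152×G + 0.0722×B
L = 0.2126×0.004391 + 0.7152×0.039546 + 0.0722×0.155926
L ≈ 0.040475


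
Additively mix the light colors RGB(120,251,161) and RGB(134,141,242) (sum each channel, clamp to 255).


Additive: each channel = min(255, C₁+C₂)
R: 120+134 = 254 → 254
G: 251+141 = 392 → 255
B: 161+242 = 403 → 255
= RGB(254, 255, 255)


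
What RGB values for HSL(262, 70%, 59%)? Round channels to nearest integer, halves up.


H=262°, S=0.70, L=0.59
C = (1-|2L-1|)×S = (1-|0.18|)×0.70 = 0.574
H' = H/60 = 262/60 ≈ 4.3667; X = C×(1-|H' mod 2 - 1|) ≈ 0.2105
m = L - C/2 = 0.59 - 0.287 = 0.303
Sector ⌊H'⌋ = 4 → (R',G',B') = (≈0.2105, 0.0, 0.574)
RGB = ((R'+m)×255, (G'+m)×255, (B'+m)×255) = (130.934, 77.265, 223.635)
Round half up → RGB(131, 77, 224)


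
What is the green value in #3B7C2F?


Color: #3B7C2F
R = 3B = 59
G = 7C = 124
B = 2F = 47
Green = 124


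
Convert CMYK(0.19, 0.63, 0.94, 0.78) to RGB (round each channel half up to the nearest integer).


R = 255 × (1-C) × (1-K) = 255 × 0.81 × 0.22 = 45.441 → 45
G = 255 × (1-M) × (1-K) = 255 × 0.37 × 0.22 = 20.757 → 21
B = 255 × (1-Y) × (1-K) = 255 × 0.06 × 0.22 = 3.366 → 3
= RGB(45, 21, 3)


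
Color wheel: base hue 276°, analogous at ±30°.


Base hue: 276°
Left analog: (276 - 30) mod 360 = 246°
Right analog: (276 + 30) mod 360 = 306°
Analogous hues = 246° and 306°


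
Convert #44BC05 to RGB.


44 → 68 (R)
BC → 188 (G)
05 → 5 (B)
= RGB(68, 188, 5)


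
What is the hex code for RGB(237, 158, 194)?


R = 237 → ED (hex)
G = 158 → 9E (hex)
B = 194 → C2 (hex)
Hex = #ED9EC2


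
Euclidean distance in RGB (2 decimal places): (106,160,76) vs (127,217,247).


d = √[(R₁-R₂)² + (G₁-G₂)² + (B₁-B₂)²]
d = √[(106-127)² + (160-217)² + (76-247)²]
d = √[441 + 3249 + 29241]
d = √32931
d ≈ 181.47


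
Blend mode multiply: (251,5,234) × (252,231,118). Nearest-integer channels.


Multiply: C = A×B/255, rounded to nearest integer
R: 251×252/255 = 63252/255 ≈ 248.047 → 248
G: 5×231/255 = 1155/255 ≈ 4.529 → 5
B: 234×118/255 = 27612/255 ≈ 108.282 → 108
= RGB(248, 5, 108)


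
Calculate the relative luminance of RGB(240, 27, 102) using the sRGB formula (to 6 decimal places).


Linearize each channel (sRGB transfer function): c = v/255; c_lin = c/12.92 if c ≤ 0.04045, else ((c+0.055)/1.055)^2.4
  R: 240/255 ≈ 0.941176 > 0.04045 → ((0.941176+0.055)/1.055)^2.4 ≈ 0.871367
  G: 27/255 ≈ 0.105882 > 0.04045 → ((0.105882+0.055)/1.055)^2.4 ≈ 0.010960
  B: 102/255 ≈ 0.400000 > 0.04045 → ((0.400000+0.055)/1.055)^2.4 ≈ 0.132868
R_lin = 0.871367, G_lin = 0.010960, B_lin = 0.132868
L = 0.2126×R + 0.7152×G + 0.0722×B
L = 0.2126×0.871367 + 0.7152×0.010960 + 0.0722×0.132868
L ≈ 0.202684


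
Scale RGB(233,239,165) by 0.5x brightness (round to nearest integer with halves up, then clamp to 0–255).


Multiply each channel by 0.5, round half up, clamp to [0, 255]
R: 233×0.5 = 116.5 → round → 117
G: 239×0.5 = 119.5 → round → 120
B: 165×0.5 = 82.5 → round → 83
= RGB(117, 120, 83)


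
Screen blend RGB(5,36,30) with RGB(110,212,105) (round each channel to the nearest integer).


Screen: C = 255 - (255-A)×(255-B)/255, rounded to nearest integer
R: 255 - (255-5)×(255-110)/255 = 255 - 36250/255 ≈ 255 - 142.157 = 112.843 → 113
G: 255 - (255-36)×(255-212)/255 = 255 - 9417/255 ≈ 255 - 36.929 = 218.071 → 218
B: 255 - (255-30)×(255-105)/255 = 255 - 33750/255 ≈ 255 - 132.353 = 122.647 → 123
= RGB(113, 218, 123)


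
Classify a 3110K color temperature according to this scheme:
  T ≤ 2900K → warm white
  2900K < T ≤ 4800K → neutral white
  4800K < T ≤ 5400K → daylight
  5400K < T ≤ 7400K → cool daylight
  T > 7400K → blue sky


Temperature: 3110K
2900K < 3110K ≤ 4800K → neutral white
Classification: neutral white


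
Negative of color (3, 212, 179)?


Invert: (255-R, 255-G, 255-B)
R: 255-3 = 252
G: 255-212 = 43
B: 255-179 = 76
= RGB(252, 43, 76)


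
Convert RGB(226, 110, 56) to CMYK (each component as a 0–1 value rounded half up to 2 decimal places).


R'=226/255≈0.8863, G'=110/255≈0.4314, B'=56/255≈0.2196
K = 1 - max(R',G',B') = 1 - 226/255 = 29/255 = 0.11372… → 0.11
(1-R'-K)/(1-K) simplifies to (max-R)/max with max = 226:
C = (226-226)/226 = 0/226 = 0 → 0.00
M = (226-110)/226 = 116/226 = 0.51327… → 0.51
Y = (226-56)/226 = 170/226 = 0.75221… → 0.75
= CMYK(0.00, 0.51, 0.75, 0.11)


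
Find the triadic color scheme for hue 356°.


Triadic: equally spaced at 120° intervals
H1 = 356°
H2 = (356 + 120) mod 360 = 116°
H3 = (356 + 240) mod 360 = 236°
Triadic = 356°, 116°, 236°


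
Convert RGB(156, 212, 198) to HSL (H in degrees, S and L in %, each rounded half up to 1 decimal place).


Normalize: R'=156/255≈0.6118, G'=212/255≈0.8314, B'=198/255≈0.7765
Max=212/255, Min=156/255, Δ=Max-Min=56/255
L = (Max+Min)/2 = (212+156)/510 = 368/510 = 0.72156… → L = 72.2%
L > 0.5 → S = Δ/(2-Max-Min) = 56/(510-212-156) = 56/142 = 0.39436… → S = 39.4%
(the 1/255 factors cancel in S and H, so raw channel differences can be used)
Max is G' → H = 60 × ((B-R)/Δ + 2) = 60 × ((198-156)/56 + 2)
  42/56 + 2 = 0.75 + 2 = 2.75
  H = 60 × 2.75 = 165° → H = 165.0°
= HSL(165.0°, 39.4%, 72.2%)


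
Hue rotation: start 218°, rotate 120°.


New hue = (H + rotation) mod 360
New hue = (218 + 120) mod 360
= 338 mod 360
= 338°


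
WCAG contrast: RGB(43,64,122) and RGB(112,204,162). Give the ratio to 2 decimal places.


Linearize each sRGB channel c=v/255: c/12.92 if c ≤ 0.04045 else ((c+0.055)/1.055)^2.4
L = 0.2126×R_lin + 0.7152×G_lin + 0.0722×B_lin
Color 1 (43,64,122):
  R=43: 43/255≈0.1686 > 0.04045 → ((0.1686+0.055)/1.055)^2.4 ≈ 0.02416
  G=64: 64/255≈0.2510 > 0.04045 → ((0.2510+0.055)/1.055)^2.4 ≈ 0.05127
  B=122: 122/255≈0.4784 > 0.04045 → ((0.4784+0.055)/1.055)^2.4 ≈ 0.19462
  L1 = 0.2126×0.02416 + 0.7152×0.05127 + 0.0722×0.19462 ≈ 0.05586
Color 2 (112,204,162):
  R=112: 112/255≈0.4392 > 0.04045 → ((0.4392+0.055)/1.055)^2.4 ≈ 0.16203
  G=204: 204/255≈0.8000 > 0.04045 → ((0.8000+0.055)/1.055)^2.4 ≈ 0.60383
  B=162: 162/255≈0.6353 > 0.04045 → ((0.6353+0.055)/1.055)^2.4 ≈ 0.36131
  L2 = 0.2126×0.16203 + 0.7152×0.60383 + 0.0722×0.36131 ≈ 0.49239
Lighter = 0.49239, Darker = 0.05586
Ratio = (L_lighter + 0.05) / (L_darker + 0.05)
Ratio = (0.49239 + 0.05) / (0.05586 + 0.05) = 0.54239 / 0.10586 ≈ 5.1239
Ratio ≈ 5.12:1


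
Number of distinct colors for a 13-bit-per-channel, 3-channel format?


Total bits = 13 bits/channel × 3 channels = 39 bits
Distinct colors = 2^39
= 549,755,813,888 colors


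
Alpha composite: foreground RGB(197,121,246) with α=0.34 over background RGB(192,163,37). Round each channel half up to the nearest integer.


C = α×F + (1-α)×B, with 1-α = 0.66
R: 0.34×197 + 0.66×192 = 66.98 + 126.72 = 193.70 → 194
G: 0.34×121 + 0.66×163 = 41.14 + 107.58 = 148.72 → 149
B: 0.34×246 + 0.66×37 = 83.64 + 24.42 = 108.06 → 108
= RGB(194, 149, 108)


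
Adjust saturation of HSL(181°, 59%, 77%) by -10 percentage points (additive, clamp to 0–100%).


Original S = 59%
Adjustment = -10 percentage points
New S = 59 + (-10) = 49
Clamp to [0, 100] → 49
= HSL(181°, 49%, 77%)


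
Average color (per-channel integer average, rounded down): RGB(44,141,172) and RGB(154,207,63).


Midpoint: each channel = ⌊(C₁+C₂)/2⌋
R: ⌊(44+154)/2⌋ = 99
G: ⌊(141+207)/2⌋ = 174
B: ⌊(172+63)/2⌋ = 117
= RGB(99, 174, 117)


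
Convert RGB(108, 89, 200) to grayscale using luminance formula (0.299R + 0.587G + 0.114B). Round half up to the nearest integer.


Gray = 0.299×R + 0.587×G + 0.114×B
Gray = 0.299×108 + 0.587×89 + 0.114×200
Gray = 32.292 + 52.243 + 22.800
Gray = 107.335 → round half up → 107
Gray = 107


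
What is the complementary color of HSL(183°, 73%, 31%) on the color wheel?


Complement = opposite side of color wheel = hue + 180°
H' = (183 + 180) mod 360 = 3°
S and L unchanged.
= HSL(3°, 73%, 31%)


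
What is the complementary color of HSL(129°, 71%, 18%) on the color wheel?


Complement = opposite side of color wheel = hue + 180°
H' = (129 + 180) mod 360 = 309°
S and L unchanged.
= HSL(309°, 71%, 18%)


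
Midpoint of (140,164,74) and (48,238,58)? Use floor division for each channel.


Midpoint: each channel = ⌊(C₁+C₂)/2⌋
R: ⌊(140+48)/2⌋ = 94
G: ⌊(164+238)/2⌋ = 201
B: ⌊(74+58)/2⌋ = 66
= RGB(94, 201, 66)


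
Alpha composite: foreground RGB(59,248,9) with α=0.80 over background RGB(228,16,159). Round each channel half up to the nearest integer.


C = α×F + (1-α)×B, with 1-α = 0.20
R: 0.80×59 + 0.20×228 = 47.20 + 45.60 = 92.80 → 93
G: 0.80×248 + 0.20×16 = 198.40 + 3.20 = 201.60 → 202
B: 0.80×9 + 0.20×159 = 7.20 + 31.80 = 39.00 → 39
= RGB(93, 202, 39)


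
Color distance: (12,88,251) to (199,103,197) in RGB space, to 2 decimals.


d = √[(R₁-R₂)² + (G₁-G₂)² + (B₁-B₂)²]
d = √[(12-199)² + (88-103)² + (251-197)²]
d = √[34969 + 225 + 2916]
d = √38110
d ≈ 195.22


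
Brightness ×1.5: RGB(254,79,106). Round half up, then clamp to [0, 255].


Multiply each channel by 1.5, round half up, clamp to [0, 255]
R: 254×1.5 = 381 → clamp → 255
G: 79×1.5 = 118.5 → round → 119
B: 106×1.5 = 159
= RGB(255, 119, 159)


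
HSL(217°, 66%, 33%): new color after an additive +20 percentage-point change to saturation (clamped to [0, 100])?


Original S = 66%
Adjustment = +20 percentage points
New S = 66 + (20) = 86
Clamp to [0, 100] → 86
= HSL(217°, 86%, 33%)


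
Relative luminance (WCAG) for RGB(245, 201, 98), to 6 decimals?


Linearize each channel (sRGB transfer function): c = v/255; c_lin = c/12.92 if c ≤ 0.04045, else ((c+0.055)/1.055)^2.4
  R: 245/255 ≈ 0.960784 > 0.04045 → ((0.960784+0.055)/1.055)^2.4 ≈ 0.913099
  G: 201/255 ≈ 0.788235 > 0.04045 → ((0.788235+0.055)/1.055)^2.4 ≈ 0.584078
  B: 98/255 ≈ 0.384314 > 0.04045 → ((0.384314+0.055)/1.055)^2.4 ≈ 0.122139
R_lin = 0.913099, G_lin = 0.584078, B_lin = 0.122139
L = 0.2126×R + 0.7152×G + 0.0722×B
L = 0.2126×0.913099 + 0.7152×0.584078 + 0.0722×0.122139
L ≈ 0.620676


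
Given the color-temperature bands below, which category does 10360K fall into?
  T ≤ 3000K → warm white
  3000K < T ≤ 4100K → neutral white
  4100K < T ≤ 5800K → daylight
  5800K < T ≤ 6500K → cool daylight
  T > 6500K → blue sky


Temperature: 10360K
10360K > 6500K → blue sky
Classification: blue sky


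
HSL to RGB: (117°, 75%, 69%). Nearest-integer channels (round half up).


H=117°, S=0.75, L=0.69
C = (1-|2L-1|)×S = (1-|0.38|)×0.75 = 0.465
H' = H/60 = 117/60 ≈ 1.9500; X = C×(1-|H' mod 2 - 1|) = 0.02325
m = L - C/2 = 0.69 - 0.2325 = 0.4575
Sector ⌊H'⌋ = 1 → (R',G',B') = (0.02325, 0.465, 0.0)
RGB = ((R'+m)×255, (G'+m)×255, (B'+m)×255) = (122.59125, 235.2375, 116.6625)
Round half up → RGB(123, 235, 117)


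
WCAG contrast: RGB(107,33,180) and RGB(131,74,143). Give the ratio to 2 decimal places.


Linearize each sRGB channel c=v/255: c/12.92 if c ≤ 0.04045 else ((c+0.055)/1.055)^2.4
L = 0.2126×R_lin + 0.7152×G_lin + 0.0722×B_lin
Color 1 (107,33,180):
  R=107: 107/255≈0.4196 > 0.04045 → ((0.4196+0.055)/1.055)^2.4 ≈ 0.14703
  G=33: 33/255≈0.1294 > 0.04045 → ((0.1294+0.055)/1.055)^2.4 ≈ 0.01521
  B=180: 180/255≈0.7059 > 0.04045 → ((0.7059+0.055)/1.055)^2.4 ≈ 0.45641
  L1 = 0.2126×0.14703 + 0.7152×0.01521 + 0.0722×0.45641 ≈ 0.07509
Color 2 (131,74,143):
  R=131: 131/255≈0.5137 > 0.04045 → ((0.5137+0.055)/1.055)^2.4 ≈ 0.22697
  G=74: 74/255≈0.2902 > 0.04045 → ((0.2902+0.055)/1.055)^2.4 ≈ 0.06848
  B=143: 143/255≈0.5608 > 0.04045 → ((0.5608+0.055)/1.055)^2.4 ≈ 0.27468
  L2 = 0.2126×0.22697 + 0.7152×0.06848 + 0.0722×0.27468 ≈ 0.11706
Lighter = 0.11706, Darker = 0.07509
Ratio = (L_lighter + 0.05) / (L_darker + 0.05)
Ratio = (0.11706 + 0.05) / (0.07509 + 0.05) = 0.16706 / 0.12509 ≈ 1.3355
Ratio ≈ 1.34:1


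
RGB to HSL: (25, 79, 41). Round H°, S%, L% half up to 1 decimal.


Normalize: R'=25/255≈0.0980, G'=79/255≈0.3098, B'=41/255≈0.1608
Max=79/255, Min=25/255, Δ=Max-Min=54/255
L = (Max+Min)/2 = (79+25)/510 = 104/510 = 0.20392… → L = 20.4%
L ≤ 0.5 → S = Δ/(Max+Min) = 54/(79+25) = 54/104 = 0.51923… → S = 51.9%
(the 1/255 factors cancel in S and H, so raw channel differences can be used)
Max is G' → H = 60 × ((B-R)/Δ + 2) = 60 × ((41-25)/54 + 2)
  16/54 + 2 = 0.2962… + 2 = 2.2962…
  H = 60 × 2.2962… = 137.777…° → H = 137.8°
= HSL(137.8°, 51.9%, 20.4%)


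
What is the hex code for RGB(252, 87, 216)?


R = 252 → FC (hex)
G = 87 → 57 (hex)
B = 216 → D8 (hex)
Hex = #FC57D8


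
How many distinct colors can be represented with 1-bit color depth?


Colors = 2^bits = 2^1
= 2 colors


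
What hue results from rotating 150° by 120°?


New hue = (H + rotation) mod 360
New hue = (150 + 120) mod 360
= 270 mod 360
= 270°


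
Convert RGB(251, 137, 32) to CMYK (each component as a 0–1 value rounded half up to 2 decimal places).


R'=251/255≈0.9843, G'=137/255≈0.5373, B'=32/255≈0.1255
K = 1 - max(R',G',B') = 1 - 251/255 = 4/255 = 0.01568… → 0.02
(1-R'-K)/(1-K) simplifies to (max-R)/max with max = 251:
C = (251-251)/251 = 0/251 = 0 → 0.00
M = (251-137)/251 = 114/251 = 0.45418… → 0.45
Y = (251-32)/251 = 219/251 = 0.87250… → 0.87
= CMYK(0.00, 0.45, 0.87, 0.02)


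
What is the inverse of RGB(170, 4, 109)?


Invert: (255-R, 255-G, 255-B)
R: 255-170 = 85
G: 255-4 = 251
B: 255-109 = 146
= RGB(85, 251, 146)


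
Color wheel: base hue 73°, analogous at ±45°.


Base hue: 73°
Left analog: (73 - 45) mod 360 = 28°
Right analog: (73 + 45) mod 360 = 118°
Analogous hues = 28° and 118°


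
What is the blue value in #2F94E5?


Color: #2F94E5
R = 2F = 47
G = 94 = 148
B = E5 = 229
Blue = 229


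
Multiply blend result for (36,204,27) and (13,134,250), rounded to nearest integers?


Multiply: C = A×B/255, rounded to nearest integer
R: 36×13/255 = 468/255 ≈ 1.835 → 2
G: 204×134/255 = 27336/255 ≈ 107.200 → 107
B: 27×250/255 = 6750/255 ≈ 26.471 → 26
= RGB(2, 107, 26)


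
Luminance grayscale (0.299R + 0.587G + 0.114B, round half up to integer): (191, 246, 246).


Gray = 0.299×R + 0.587×G + 0.114×B
Gray = 0.299×191 + 0.587×246 + 0.114×246
Gray = 57.109 + 144.402 + 28.044
Gray = 229.555 → round half up → 230
Gray = 230


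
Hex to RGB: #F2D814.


F2 → 242 (R)
D8 → 216 (G)
14 → 20 (B)
= RGB(242, 216, 20)


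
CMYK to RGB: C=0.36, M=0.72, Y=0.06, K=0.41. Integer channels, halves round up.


R = 255 × (1-C) × (1-K) = 255 × 0.64 × 0.59 = 96.288 → 96
G = 255 × (1-M) × (1-K) = 255 × 0.28 × 0.59 = 42.126 → 42
B = 255 × (1-Y) × (1-K) = 255 × 0.94 × 0.59 = 141.423 → 141
= RGB(96, 42, 141)


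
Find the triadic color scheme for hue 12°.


Triadic: equally spaced at 120° intervals
H1 = 12°
H2 = (12 + 120) mod 360 = 132°
H3 = (12 + 240) mod 360 = 252°
Triadic = 12°, 132°, 252°


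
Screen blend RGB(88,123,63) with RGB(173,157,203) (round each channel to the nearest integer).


Screen: C = 255 - (255-A)×(255-B)/255, rounded to nearest integer
R: 255 - (255-88)×(255-173)/255 = 255 - 13694/255 ≈ 255 - 53.702 = 201.298 → 201
G: 255 - (255-123)×(255-157)/255 = 255 - 12936/255 ≈ 255 - 50.729 = 204.271 → 204
B: 255 - (255-63)×(255-203)/255 = 255 - 9984/255 ≈ 255 - 39.153 = 215.847 → 216
= RGB(201, 204, 216)


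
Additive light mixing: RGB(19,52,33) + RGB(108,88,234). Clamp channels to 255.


Additive: each channel = min(255, C₁+C₂)
R: 19+108 = 127 → 127
G: 52+88 = 140 → 140
B: 33+234 = 267 → 255
= RGB(127, 140, 255)


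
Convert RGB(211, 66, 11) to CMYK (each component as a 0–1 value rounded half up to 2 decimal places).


R'=211/255≈0.8275, G'=66/255≈0.2588, B'=11/255≈0.0431
K = 1 - max(R',G',B') = 1 - 211/255 = 44/255 = 0.17254… → 0.17
(1-R'-K)/(1-K) simplifies to (max-R)/max with max = 211:
C = (211-211)/211 = 0/211 = 0 → 0.00
M = (211-66)/211 = 145/211 = 0.68720… → 0.69
Y = (211-11)/211 = 200/211 = 0.94786… → 0.95
= CMYK(0.00, 0.69, 0.95, 0.17)


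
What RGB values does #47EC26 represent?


47 → 71 (R)
EC → 236 (G)
26 → 38 (B)
= RGB(71, 236, 38)


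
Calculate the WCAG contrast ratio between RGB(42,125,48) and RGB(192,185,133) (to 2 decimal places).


Linearize each sRGB channel c=v/255: c/12.92 if c ≤ 0.04045 else ((c+0.055)/1.055)^2.4
L = 0.2126×R_lin + 0.7152×G_lin + 0.0722×B_lin
Color 1 (42,125,48):
  R=42: 42/255≈0.1647 > 0.04045 → ((0.1647+0.055)/1.055)^2.4 ≈ 0.02315
  G=125: 125/255≈0.4902 > 0.04045 → ((0.4902+0.055)/1.055)^2.4 ≈ 0.20508
  B=48: 48/255≈0.1882 > 0.04045 → ((0.1882+0.055)/1.055)^2.4 ≈ 0.02956
  L1 = 0.2126×0.02315 + 0.7152×0.20508 + 0.0722×0.02956 ≈ 0.15373
Color 2 (192,185,133):
  R=192: 192/255≈0.7529 > 0.04045 → ((0.7529+0.055)/1.055)^2.4 ≈ 0.52712
  G=185: 185/255≈0.7255 > 0.04045 → ((0.7255+0.055)/1.055)^2.4 ≈ 0.48515
  B=133: 133/255≈0.5216 > 0.04045 → ((0.5216+0.055)/1.055)^2.4 ≈ 0.23455
  L2 = 0.2126×0.52712 + 0.7152×0.48515 + 0.0722×0.23455 ≈ 0.47598
Lighter = 0.47598, Darker = 0.15373
Ratio = (L_lighter + 0.05) / (L_darker + 0.05)
Ratio = (0.47598 + 0.05) / (0.15373 + 0.05) = 0.52598 / 0.20373 ≈ 2.5818
Ratio ≈ 2.58:1


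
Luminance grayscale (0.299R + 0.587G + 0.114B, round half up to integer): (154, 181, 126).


Gray = 0.299×R + 0.587×G + 0.114×B
Gray = 0.299×154 + 0.587×181 + 0.114×126
Gray = 46.046 + 106.247 + 14.364
Gray = 166.657 → round half up → 167
Gray = 167


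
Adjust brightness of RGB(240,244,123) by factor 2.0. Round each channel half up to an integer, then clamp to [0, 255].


Multiply each channel by 2.0, round half up, clamp to [0, 255]
R: 240×2.0 = 480 → clamp → 255
G: 244×2.0 = 488 → clamp → 255
B: 123×2.0 = 246
= RGB(255, 255, 246)


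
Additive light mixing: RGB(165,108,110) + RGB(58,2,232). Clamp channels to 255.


Additive: each channel = min(255, C₁+C₂)
R: 165+58 = 223 → 223
G: 108+2 = 110 → 110
B: 110+232 = 342 → 255
= RGB(223, 110, 255)


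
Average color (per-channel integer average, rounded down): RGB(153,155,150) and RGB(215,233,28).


Midpoint: each channel = ⌊(C₁+C₂)/2⌋
R: ⌊(153+215)/2⌋ = 184
G: ⌊(155+233)/2⌋ = 194
B: ⌊(150+28)/2⌋ = 89
= RGB(184, 194, 89)


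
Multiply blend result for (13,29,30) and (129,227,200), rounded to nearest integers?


Multiply: C = A×B/255, rounded to nearest integer
R: 13×129/255 = 1677/255 ≈ 6.576 → 7
G: 29×227/255 = 6583/255 ≈ 25.816 → 26
B: 30×200/255 = 6000/255 ≈ 23.529 → 24
= RGB(7, 26, 24)


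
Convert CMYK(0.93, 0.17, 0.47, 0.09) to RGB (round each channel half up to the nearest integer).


R = 255 × (1-C) × (1-K) = 255 × 0.07 × 0.91 = 16.2435 → 16
G = 255 × (1-M) × (1-K) = 255 × 0.83 × 0.91 = 192.6015 → 193
B = 255 × (1-Y) × (1-K) = 255 × 0.53 × 0.91 = 122.9865 → 123
= RGB(16, 193, 123)
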